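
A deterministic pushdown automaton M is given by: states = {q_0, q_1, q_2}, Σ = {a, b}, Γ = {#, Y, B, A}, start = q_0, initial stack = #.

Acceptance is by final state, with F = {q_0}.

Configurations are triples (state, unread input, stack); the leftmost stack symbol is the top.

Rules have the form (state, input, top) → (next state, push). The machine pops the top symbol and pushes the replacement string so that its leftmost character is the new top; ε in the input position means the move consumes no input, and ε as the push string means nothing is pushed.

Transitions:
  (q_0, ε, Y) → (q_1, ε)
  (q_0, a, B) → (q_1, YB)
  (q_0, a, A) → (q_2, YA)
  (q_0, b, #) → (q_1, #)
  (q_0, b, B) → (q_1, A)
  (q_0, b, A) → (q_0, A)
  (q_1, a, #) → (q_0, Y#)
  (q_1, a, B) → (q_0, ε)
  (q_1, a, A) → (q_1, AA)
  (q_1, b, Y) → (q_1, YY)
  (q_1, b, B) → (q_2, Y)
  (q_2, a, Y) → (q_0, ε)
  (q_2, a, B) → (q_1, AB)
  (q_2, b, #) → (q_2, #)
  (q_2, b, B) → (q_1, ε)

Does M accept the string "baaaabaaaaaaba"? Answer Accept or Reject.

(q_0, baaaabaaaaaaba, #) ⊢ (q_1, aaaabaaaaaaba, #) ⊢ (q_0, aaabaaaaaaba, Y#) ⊢ (q_1, aaabaaaaaaba, #) ⊢ (q_0, aabaaaaaaba, Y#) ⊢ (q_1, aabaaaaaaba, #) ⊢ (q_0, abaaaaaaba, Y#) ⊢ (q_1, abaaaaaaba, #) ⊢ (q_0, baaaaaaba, Y#) ⊢ (q_1, baaaaaaba, #)
No transition applies at (q_1, baaaaaaba, #); input not fully consumed.

Reject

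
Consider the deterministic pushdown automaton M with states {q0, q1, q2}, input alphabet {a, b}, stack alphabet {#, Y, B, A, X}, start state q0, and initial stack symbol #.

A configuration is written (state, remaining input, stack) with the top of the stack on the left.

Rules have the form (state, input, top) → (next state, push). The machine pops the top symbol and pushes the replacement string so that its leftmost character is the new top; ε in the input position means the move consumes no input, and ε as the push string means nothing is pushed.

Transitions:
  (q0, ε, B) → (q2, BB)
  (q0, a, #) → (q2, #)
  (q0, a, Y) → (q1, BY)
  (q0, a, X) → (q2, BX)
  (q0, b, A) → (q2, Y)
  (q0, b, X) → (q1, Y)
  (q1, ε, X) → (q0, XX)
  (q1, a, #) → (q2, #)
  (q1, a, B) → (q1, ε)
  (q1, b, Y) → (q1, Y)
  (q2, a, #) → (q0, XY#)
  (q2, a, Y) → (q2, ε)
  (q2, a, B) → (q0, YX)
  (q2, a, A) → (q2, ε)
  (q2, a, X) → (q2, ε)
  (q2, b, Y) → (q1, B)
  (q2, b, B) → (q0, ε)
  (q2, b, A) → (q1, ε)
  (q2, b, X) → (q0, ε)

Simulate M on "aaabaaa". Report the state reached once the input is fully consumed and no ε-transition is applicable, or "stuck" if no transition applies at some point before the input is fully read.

(q0, aaabaaa, #)
  read a, top #: go to q2, push # → (q2, aabaaa, #)
  read a, top #: go to q0, push XY# → (q0, abaaa, XY#)
  read a, top X: go to q2, push BX → (q2, baaa, BXY#)
  read b, top B: go to q0, push ε → (q0, aaa, XY#)
  read a, top X: go to q2, push BX → (q2, aa, BXY#)
  read a, top B: go to q0, push YX → (q0, a, YXXY#)
  read a, top Y: go to q1, push BY → (q1, ε, BYXXY#)
All input consumed; M is in state q1.

q1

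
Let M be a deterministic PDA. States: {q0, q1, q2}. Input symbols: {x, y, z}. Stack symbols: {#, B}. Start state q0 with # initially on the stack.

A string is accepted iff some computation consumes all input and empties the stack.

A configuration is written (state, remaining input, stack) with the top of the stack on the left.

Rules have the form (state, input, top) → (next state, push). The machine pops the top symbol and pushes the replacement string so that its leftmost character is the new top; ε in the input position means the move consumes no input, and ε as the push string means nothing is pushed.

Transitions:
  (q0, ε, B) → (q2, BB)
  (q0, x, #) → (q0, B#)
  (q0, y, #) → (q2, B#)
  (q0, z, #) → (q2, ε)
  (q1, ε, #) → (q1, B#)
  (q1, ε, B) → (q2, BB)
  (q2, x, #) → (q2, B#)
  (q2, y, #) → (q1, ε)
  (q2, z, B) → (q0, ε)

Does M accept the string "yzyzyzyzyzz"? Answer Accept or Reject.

(q0, yzyzyzyzyzz, #)
  read y, top #: go to q2, push B# → (q2, zyzyzyzyzz, B#)
  read z, top B: go to q0, push ε → (q0, yzyzyzyzz, #)
  read y, top #: go to q2, push B# → (q2, zyzyzyzz, B#)
  read z, top B: go to q0, push ε → (q0, yzyzyzz, #)
  read y, top #: go to q2, push B# → (q2, zyzyzz, B#)
  read z, top B: go to q0, push ε → (q0, yzyzz, #)
  read y, top #: go to q2, push B# → (q2, zyzz, B#)
  read z, top B: go to q0, push ε → (q0, yzz, #)
  read y, top #: go to q2, push B# → (q2, zz, B#)
  read z, top B: go to q0, push ε → (q0, z, #)
  read z, top #: go to q2, push ε → (q2, ε, ε)
All input consumed and the stack is empty.

Accept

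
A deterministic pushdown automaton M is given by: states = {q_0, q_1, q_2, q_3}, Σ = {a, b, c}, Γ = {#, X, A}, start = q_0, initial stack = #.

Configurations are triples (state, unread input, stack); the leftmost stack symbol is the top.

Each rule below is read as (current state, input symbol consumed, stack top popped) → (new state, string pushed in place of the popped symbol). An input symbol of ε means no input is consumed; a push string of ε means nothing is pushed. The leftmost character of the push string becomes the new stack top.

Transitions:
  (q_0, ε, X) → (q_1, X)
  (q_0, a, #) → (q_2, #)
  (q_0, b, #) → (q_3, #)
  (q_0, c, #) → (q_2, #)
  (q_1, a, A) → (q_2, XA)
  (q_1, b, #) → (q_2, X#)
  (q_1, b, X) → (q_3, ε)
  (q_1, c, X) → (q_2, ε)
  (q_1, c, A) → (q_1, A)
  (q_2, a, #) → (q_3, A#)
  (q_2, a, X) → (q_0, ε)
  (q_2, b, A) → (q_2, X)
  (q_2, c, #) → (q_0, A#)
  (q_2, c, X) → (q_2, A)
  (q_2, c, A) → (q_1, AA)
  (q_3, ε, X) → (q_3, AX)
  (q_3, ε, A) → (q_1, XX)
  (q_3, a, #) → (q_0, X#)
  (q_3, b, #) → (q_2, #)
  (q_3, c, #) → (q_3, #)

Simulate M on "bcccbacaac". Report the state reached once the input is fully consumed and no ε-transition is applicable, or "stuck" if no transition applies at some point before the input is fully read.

(q_0, bcccbacaac, #) ⊢ (q_3, cccbacaac, #) ⊢ (q_3, ccbacaac, #) ⊢ (q_3, cbacaac, #) ⊢ (q_3, bacaac, #) ⊢ (q_2, acaac, #) ⊢ (q_3, caac, A#) ⊢ (q_1, caac, XX#) ⊢ (q_2, aac, X#) ⊢ (q_0, ac, #) ⊢ (q_2, c, #) ⊢ (q_0, ε, A#)
All input consumed; M is in state q_0.

q_0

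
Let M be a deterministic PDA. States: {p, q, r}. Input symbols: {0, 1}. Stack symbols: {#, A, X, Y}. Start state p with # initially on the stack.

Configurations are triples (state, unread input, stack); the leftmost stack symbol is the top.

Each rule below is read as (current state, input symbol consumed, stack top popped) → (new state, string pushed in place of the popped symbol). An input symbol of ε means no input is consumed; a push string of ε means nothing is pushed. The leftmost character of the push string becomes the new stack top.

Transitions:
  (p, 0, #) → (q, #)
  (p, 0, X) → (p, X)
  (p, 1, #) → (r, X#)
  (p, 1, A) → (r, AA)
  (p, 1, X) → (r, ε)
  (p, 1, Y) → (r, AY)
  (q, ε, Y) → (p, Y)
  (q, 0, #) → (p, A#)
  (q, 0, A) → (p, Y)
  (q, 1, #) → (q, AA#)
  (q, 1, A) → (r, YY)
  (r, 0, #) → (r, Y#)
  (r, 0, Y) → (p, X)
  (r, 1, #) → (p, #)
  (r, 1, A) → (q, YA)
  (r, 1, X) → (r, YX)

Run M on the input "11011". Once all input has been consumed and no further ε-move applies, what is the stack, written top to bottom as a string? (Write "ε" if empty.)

(p, 11011, #)
  read 1, top #: go to r, push X# → (r, 1011, X#)
  read 1, top X: go to r, push YX → (r, 011, YX#)
  read 0, top Y: go to p, push X → (p, 11, XX#)
  read 1, top X: go to r, push ε → (r, 1, X#)
  read 1, top X: go to r, push YX → (r, ε, YX#)
All input consumed in state r with stack YX#.

YX#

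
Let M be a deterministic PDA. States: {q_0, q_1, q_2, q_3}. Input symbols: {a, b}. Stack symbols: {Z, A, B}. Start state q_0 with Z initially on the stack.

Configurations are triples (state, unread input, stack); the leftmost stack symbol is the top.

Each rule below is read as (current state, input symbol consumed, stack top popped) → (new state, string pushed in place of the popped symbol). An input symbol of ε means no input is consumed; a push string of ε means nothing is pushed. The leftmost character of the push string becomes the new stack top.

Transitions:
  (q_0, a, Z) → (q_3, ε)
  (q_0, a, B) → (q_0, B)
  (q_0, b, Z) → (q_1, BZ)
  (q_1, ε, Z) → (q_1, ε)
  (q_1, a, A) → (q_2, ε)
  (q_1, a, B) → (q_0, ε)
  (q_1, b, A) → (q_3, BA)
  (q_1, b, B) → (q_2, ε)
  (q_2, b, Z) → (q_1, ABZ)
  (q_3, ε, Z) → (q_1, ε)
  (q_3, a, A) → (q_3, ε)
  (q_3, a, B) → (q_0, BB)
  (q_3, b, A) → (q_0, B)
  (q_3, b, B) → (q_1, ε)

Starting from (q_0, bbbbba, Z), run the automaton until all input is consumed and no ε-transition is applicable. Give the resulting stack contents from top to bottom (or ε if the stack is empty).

(q_0, bbbbba, Z) ⊢ (q_1, bbbba, BZ) ⊢ (q_2, bbba, Z) ⊢ (q_1, bba, ABZ) ⊢ (q_3, ba, BABZ) ⊢ (q_1, a, ABZ) ⊢ (q_2, ε, BZ)
All input consumed in state q_2 with stack BZ.

BZ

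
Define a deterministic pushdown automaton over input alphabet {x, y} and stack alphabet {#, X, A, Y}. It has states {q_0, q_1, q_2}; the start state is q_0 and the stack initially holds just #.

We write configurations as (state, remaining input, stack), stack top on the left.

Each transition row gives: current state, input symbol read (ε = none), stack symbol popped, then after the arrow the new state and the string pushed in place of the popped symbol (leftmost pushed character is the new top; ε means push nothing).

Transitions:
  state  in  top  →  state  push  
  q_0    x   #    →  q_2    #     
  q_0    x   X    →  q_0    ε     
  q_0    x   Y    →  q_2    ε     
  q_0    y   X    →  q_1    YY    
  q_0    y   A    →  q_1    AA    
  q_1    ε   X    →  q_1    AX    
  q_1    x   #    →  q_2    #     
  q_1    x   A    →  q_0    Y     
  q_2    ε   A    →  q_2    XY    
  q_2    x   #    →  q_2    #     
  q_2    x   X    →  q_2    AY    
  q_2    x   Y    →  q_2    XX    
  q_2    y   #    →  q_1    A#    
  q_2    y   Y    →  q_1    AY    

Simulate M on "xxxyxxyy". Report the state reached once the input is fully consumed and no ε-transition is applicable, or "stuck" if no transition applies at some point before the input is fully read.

stuck

(q_0, xxxyxxyy, #) ⊢ (q_2, xxyxxyy, #) ⊢ (q_2, xyxxyy, #) ⊢ (q_2, yxxyy, #) ⊢ (q_1, xxyy, A#) ⊢ (q_0, xyy, Y#) ⊢ (q_2, yy, #) ⊢ (q_1, y, A#)
No transition for (q_1, y, top A); M blocks with input y remaining.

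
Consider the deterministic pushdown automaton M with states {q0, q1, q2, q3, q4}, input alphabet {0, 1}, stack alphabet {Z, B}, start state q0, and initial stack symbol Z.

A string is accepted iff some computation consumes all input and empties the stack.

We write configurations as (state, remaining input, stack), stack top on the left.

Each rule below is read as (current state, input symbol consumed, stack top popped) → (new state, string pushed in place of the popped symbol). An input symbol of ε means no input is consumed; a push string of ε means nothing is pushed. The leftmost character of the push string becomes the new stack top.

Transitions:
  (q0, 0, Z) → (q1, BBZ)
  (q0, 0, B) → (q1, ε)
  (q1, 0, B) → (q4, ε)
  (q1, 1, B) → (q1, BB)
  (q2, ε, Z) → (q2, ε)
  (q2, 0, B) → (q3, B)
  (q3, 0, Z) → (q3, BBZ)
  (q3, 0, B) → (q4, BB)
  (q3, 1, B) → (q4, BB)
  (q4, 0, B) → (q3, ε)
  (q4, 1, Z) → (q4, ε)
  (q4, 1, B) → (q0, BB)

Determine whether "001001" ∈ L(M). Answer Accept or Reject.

(q0, 001001, Z)
  read 0, top Z: go to q1, push BBZ → (q1, 01001, BBZ)
  read 0, top B: go to q4, push ε → (q4, 1001, BZ)
  read 1, top B: go to q0, push BB → (q0, 001, BBZ)
  read 0, top B: go to q1, push ε → (q1, 01, BZ)
  read 0, top B: go to q4, push ε → (q4, 1, Z)
  read 1, top Z: go to q4, push ε → (q4, ε, ε)
All input consumed and the stack is empty.

Accept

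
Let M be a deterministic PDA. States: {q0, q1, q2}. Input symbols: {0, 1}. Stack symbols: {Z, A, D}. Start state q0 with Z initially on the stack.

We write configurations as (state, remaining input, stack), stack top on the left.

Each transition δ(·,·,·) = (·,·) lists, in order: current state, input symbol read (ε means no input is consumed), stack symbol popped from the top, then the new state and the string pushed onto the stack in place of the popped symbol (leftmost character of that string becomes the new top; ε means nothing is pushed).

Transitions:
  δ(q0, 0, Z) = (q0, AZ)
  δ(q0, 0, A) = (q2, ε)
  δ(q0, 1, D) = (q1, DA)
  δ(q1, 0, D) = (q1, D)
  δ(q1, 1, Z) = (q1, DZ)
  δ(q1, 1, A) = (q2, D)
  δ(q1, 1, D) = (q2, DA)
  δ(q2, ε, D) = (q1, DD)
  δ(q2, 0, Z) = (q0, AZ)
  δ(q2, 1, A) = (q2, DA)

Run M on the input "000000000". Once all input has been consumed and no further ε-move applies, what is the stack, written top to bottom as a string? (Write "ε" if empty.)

AZ

(q0, 000000000, Z)
  read 0, top Z: go to q0, push AZ → (q0, 00000000, AZ)
  read 0, top A: go to q2, push ε → (q2, 0000000, Z)
  read 0, top Z: go to q0, push AZ → (q0, 000000, AZ)
  read 0, top A: go to q2, push ε → (q2, 00000, Z)
  read 0, top Z: go to q0, push AZ → (q0, 0000, AZ)
  read 0, top A: go to q2, push ε → (q2, 000, Z)
  read 0, top Z: go to q0, push AZ → (q0, 00, AZ)
  read 0, top A: go to q2, push ε → (q2, 0, Z)
  read 0, top Z: go to q0, push AZ → (q0, ε, AZ)
All input consumed in state q0 with stack AZ.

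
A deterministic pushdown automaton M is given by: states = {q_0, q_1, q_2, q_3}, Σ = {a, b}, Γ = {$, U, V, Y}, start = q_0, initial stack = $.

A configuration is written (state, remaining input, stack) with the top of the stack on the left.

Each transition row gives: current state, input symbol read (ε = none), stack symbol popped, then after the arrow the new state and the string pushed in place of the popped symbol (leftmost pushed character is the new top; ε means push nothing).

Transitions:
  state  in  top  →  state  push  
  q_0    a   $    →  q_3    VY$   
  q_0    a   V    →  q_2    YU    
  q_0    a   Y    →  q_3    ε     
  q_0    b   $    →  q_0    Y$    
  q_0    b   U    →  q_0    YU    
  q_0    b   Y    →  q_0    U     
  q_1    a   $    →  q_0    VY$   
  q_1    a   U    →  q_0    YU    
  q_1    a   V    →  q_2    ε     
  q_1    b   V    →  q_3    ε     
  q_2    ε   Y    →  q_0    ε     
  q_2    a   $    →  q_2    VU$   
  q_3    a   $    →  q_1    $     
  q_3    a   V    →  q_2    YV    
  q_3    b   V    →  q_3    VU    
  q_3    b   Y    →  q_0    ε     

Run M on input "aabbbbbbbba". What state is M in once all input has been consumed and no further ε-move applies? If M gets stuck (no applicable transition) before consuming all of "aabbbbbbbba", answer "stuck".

(q_0, aabbbbbbbba, $)
  read a, top $: go to q_3, push VY$ → (q_3, abbbbbbbba, VY$)
  read a, top V: go to q_2, push YV → (q_2, bbbbbbbba, YVY$)
  ε-move, top Y: go to q_0, push ε → (q_0, bbbbbbbba, VY$)
No transition for (q_0, b, top V); M blocks with input bbbbbbbba remaining.

stuck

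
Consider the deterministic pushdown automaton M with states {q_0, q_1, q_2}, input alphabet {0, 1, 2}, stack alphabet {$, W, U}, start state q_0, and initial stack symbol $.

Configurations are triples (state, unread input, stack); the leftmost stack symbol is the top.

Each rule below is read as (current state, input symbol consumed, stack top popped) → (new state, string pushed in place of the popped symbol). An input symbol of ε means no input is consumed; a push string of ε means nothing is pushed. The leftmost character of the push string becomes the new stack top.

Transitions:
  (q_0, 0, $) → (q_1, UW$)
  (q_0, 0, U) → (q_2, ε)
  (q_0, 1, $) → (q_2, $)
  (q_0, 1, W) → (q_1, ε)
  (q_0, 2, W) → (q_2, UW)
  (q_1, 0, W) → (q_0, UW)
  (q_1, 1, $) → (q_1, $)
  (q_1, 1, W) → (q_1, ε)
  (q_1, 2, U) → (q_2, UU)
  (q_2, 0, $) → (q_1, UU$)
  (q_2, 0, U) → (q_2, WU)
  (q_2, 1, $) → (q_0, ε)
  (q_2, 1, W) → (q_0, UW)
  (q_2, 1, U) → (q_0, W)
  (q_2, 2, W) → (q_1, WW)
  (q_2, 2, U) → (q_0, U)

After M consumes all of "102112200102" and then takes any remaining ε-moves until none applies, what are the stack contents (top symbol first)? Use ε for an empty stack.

WWUU$

(q_0, 102112200102, $)
  read 1, top $: go to q_2, push $ → (q_2, 02112200102, $)
  read 0, top $: go to q_1, push UU$ → (q_1, 2112200102, UU$)
  read 2, top U: go to q_2, push UU → (q_2, 112200102, UUU$)
  read 1, top U: go to q_0, push W → (q_0, 12200102, WUU$)
  read 1, top W: go to q_1, push ε → (q_1, 2200102, UU$)
  read 2, top U: go to q_2, push UU → (q_2, 200102, UUU$)
  read 2, top U: go to q_0, push U → (q_0, 00102, UUU$)
  read 0, top U: go to q_2, push ε → (q_2, 0102, UU$)
  read 0, top U: go to q_2, push WU → (q_2, 102, WUU$)
  read 1, top W: go to q_0, push UW → (q_0, 02, UWUU$)
  read 0, top U: go to q_2, push ε → (q_2, 2, WUU$)
  read 2, top W: go to q_1, push WW → (q_1, ε, WWUU$)
All input consumed in state q_1 with stack WWUU$.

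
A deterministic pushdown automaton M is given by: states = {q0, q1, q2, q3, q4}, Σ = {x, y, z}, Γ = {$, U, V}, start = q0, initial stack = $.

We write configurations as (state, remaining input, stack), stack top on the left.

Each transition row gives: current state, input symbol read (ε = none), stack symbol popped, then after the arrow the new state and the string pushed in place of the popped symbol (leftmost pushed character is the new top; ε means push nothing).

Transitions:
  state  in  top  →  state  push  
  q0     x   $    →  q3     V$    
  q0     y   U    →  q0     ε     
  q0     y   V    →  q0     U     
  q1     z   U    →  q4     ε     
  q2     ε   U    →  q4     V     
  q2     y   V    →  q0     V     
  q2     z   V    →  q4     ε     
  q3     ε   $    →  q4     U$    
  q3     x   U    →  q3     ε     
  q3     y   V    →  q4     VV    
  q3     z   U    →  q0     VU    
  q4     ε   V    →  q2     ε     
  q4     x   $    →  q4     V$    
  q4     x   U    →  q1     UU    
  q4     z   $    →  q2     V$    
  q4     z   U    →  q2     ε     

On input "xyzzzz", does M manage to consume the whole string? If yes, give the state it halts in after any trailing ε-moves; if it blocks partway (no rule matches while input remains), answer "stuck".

(q0, xyzzzz, $)
  read x, top $: go to q3, push V$ → (q3, yzzzz, V$)
  read y, top V: go to q4, push VV → (q4, zzzz, VV$)
  ε-move, top V: go to q2, push ε → (q2, zzzz, V$)
  read z, top V: go to q4, push ε → (q4, zzz, $)
  read z, top $: go to q2, push V$ → (q2, zz, V$)
  read z, top V: go to q4, push ε → (q4, z, $)
  read z, top $: go to q2, push V$ → (q2, ε, V$)
All input consumed; M is in state q2.

q2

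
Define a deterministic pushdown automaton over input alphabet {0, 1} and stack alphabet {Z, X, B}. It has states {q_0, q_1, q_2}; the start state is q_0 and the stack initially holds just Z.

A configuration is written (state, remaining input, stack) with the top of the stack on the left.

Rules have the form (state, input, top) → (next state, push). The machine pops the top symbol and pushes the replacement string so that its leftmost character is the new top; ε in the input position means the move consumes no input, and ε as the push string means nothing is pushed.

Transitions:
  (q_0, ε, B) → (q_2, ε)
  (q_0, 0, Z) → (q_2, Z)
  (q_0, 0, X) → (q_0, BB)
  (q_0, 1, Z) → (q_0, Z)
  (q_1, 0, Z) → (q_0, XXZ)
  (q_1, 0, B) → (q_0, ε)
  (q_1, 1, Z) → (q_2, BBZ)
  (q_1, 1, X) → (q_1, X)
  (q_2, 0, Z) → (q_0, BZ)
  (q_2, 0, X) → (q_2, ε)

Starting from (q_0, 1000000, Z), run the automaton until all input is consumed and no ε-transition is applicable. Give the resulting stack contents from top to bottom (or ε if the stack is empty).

Z

(q_0, 1000000, Z)
  read 1, top Z: go to q_0, push Z → (q_0, 000000, Z)
  read 0, top Z: go to q_2, push Z → (q_2, 00000, Z)
  read 0, top Z: go to q_0, push BZ → (q_0, 0000, BZ)
  ε-move, top B: go to q_2, push ε → (q_2, 0000, Z)
  read 0, top Z: go to q_0, push BZ → (q_0, 000, BZ)
  ε-move, top B: go to q_2, push ε → (q_2, 000, Z)
  read 0, top Z: go to q_0, push BZ → (q_0, 00, BZ)
  ε-move, top B: go to q_2, push ε → (q_2, 00, Z)
  read 0, top Z: go to q_0, push BZ → (q_0, 0, BZ)
  ε-move, top B: go to q_2, push ε → (q_2, 0, Z)
  read 0, top Z: go to q_0, push BZ → (q_0, ε, BZ)
  ε-move, top B: go to q_2, push ε → (q_2, ε, Z)
All input consumed in state q_2 with stack Z.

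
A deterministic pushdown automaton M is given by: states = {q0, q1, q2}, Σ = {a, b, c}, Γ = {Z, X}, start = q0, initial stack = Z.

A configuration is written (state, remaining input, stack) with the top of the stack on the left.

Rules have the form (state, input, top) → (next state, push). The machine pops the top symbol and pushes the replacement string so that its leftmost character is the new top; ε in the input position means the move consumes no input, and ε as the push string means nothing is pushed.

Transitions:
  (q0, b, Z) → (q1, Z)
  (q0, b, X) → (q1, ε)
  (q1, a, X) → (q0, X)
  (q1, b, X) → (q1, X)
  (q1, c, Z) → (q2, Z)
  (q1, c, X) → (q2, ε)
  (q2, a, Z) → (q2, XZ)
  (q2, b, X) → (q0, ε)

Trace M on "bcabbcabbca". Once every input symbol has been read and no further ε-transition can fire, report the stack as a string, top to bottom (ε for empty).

(q0, bcabbcabbca, Z)
  read b, top Z: go to q1, push Z → (q1, cabbcabbca, Z)
  read c, top Z: go to q2, push Z → (q2, abbcabbca, Z)
  read a, top Z: go to q2, push XZ → (q2, bbcabbca, XZ)
  read b, top X: go to q0, push ε → (q0, bcabbca, Z)
  read b, top Z: go to q1, push Z → (q1, cabbca, Z)
  read c, top Z: go to q2, push Z → (q2, abbca, Z)
  read a, top Z: go to q2, push XZ → (q2, bbca, XZ)
  read b, top X: go to q0, push ε → (q0, bca, Z)
  read b, top Z: go to q1, push Z → (q1, ca, Z)
  read c, top Z: go to q2, push Z → (q2, a, Z)
  read a, top Z: go to q2, push XZ → (q2, ε, XZ)
All input consumed in state q2 with stack XZ.

XZ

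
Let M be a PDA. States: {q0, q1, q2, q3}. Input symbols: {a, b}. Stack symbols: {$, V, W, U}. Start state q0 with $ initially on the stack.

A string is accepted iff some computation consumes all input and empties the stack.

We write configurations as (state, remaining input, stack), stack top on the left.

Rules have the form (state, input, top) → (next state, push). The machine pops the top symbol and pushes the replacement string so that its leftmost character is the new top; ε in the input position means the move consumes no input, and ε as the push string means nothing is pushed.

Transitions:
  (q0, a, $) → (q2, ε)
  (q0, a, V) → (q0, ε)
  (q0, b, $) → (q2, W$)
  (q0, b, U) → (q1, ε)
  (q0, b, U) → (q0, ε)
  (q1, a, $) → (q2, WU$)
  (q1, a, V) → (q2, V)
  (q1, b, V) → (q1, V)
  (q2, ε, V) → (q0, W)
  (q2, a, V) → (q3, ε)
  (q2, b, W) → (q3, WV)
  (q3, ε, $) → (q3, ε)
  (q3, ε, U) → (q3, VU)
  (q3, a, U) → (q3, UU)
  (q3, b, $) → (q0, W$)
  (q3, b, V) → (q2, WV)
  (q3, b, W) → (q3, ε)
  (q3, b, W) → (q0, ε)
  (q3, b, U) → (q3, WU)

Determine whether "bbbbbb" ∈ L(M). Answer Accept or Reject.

No computation consumes all input and empties the stack.

Reject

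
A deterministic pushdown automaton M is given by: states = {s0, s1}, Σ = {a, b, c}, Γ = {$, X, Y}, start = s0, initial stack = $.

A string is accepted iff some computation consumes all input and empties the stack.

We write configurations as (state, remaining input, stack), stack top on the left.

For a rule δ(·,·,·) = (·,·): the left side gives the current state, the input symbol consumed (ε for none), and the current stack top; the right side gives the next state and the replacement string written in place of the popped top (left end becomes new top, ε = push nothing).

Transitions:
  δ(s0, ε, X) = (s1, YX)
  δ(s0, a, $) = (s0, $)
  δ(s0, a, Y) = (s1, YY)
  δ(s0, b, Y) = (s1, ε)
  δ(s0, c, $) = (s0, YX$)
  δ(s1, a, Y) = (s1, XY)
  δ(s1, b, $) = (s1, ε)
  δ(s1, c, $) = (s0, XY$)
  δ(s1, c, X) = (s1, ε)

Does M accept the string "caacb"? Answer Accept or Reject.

(s0, caacb, $)
  read c, top $: go to s0, push YX$ → (s0, aacb, YX$)
  read a, top Y: go to s1, push YY → (s1, acb, YYX$)
  read a, top Y: go to s1, push XY → (s1, cb, XYYX$)
  read c, top X: go to s1, push ε → (s1, b, YYX$)
No transition applies at (s1, b, YYX$); input not fully consumed.

Reject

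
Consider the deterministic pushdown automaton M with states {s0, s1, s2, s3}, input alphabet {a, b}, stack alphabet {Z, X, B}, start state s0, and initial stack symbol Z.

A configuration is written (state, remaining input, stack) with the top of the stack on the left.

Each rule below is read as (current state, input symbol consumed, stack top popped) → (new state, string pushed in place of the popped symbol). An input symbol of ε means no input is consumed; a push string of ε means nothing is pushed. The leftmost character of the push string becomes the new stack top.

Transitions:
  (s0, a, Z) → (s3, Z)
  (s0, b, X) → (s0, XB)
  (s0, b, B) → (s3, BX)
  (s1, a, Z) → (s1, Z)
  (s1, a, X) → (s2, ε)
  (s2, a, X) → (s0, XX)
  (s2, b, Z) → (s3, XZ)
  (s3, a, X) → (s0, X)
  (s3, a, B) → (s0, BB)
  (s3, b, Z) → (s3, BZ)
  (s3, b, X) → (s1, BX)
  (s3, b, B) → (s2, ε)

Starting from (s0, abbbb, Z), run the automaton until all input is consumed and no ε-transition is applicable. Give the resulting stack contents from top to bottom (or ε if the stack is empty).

BXZ

(s0, abbbb, Z)
  read a, top Z: go to s3, push Z → (s3, bbbb, Z)
  read b, top Z: go to s3, push BZ → (s3, bbb, BZ)
  read b, top B: go to s2, push ε → (s2, bb, Z)
  read b, top Z: go to s3, push XZ → (s3, b, XZ)
  read b, top X: go to s1, push BX → (s1, ε, BXZ)
All input consumed in state s1 with stack BXZ.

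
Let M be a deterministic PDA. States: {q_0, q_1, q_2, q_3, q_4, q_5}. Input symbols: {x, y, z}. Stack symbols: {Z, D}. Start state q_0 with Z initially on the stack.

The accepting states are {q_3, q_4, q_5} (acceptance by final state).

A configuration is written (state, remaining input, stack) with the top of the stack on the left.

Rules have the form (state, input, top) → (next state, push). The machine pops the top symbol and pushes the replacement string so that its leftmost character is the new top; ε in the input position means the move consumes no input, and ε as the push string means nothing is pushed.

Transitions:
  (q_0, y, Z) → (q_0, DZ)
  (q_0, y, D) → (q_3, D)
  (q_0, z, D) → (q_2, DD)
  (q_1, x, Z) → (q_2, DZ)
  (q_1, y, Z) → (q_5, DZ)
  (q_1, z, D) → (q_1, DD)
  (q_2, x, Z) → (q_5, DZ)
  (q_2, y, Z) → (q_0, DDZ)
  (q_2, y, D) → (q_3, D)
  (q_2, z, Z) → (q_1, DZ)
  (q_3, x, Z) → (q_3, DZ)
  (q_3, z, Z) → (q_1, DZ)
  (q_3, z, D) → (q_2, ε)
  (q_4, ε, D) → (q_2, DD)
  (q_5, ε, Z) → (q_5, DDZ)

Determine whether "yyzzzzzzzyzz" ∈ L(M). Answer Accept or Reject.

(q_0, yyzzzzzzzyzz, Z)
  read y, top Z: go to q_0, push DZ → (q_0, yzzzzzzzyzz, DZ)
  read y, top D: go to q_3, push D → (q_3, zzzzzzzyzz, DZ)
  read z, top D: go to q_2, push ε → (q_2, zzzzzzyzz, Z)
  read z, top Z: go to q_1, push DZ → (q_1, zzzzzyzz, DZ)
  read z, top D: go to q_1, push DD → (q_1, zzzzyzz, DDZ)
  read z, top D: go to q_1, push DD → (q_1, zzzyzz, DDDZ)
  read z, top D: go to q_1, push DD → (q_1, zzyzz, DDDDZ)
  read z, top D: go to q_1, push DD → (q_1, zyzz, DDDDDZ)
  read z, top D: go to q_1, push DD → (q_1, yzz, DDDDDDZ)
No transition applies at (q_1, yzz, DDDDDDZ); input not fully consumed.

Reject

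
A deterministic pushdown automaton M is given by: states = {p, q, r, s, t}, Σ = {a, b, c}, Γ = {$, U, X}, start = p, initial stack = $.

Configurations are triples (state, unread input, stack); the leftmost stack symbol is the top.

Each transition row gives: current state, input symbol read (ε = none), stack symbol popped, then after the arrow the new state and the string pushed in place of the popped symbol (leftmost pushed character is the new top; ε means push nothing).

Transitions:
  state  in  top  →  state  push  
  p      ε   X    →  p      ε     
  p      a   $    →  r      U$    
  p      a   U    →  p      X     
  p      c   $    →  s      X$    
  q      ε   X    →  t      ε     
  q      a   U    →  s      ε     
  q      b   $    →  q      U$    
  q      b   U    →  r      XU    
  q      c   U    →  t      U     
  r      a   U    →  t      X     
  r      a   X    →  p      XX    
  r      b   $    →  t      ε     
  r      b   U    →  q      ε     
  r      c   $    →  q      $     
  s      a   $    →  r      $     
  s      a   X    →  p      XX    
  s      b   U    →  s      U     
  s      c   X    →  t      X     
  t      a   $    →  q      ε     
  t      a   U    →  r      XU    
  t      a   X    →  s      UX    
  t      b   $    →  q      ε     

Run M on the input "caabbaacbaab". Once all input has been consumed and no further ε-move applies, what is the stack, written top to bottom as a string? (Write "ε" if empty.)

(p, caabbaacbaab, $)
  read c, top $: go to s, push X$ → (s, aabbaacbaab, X$)
  read a, top X: go to p, push XX → (p, abbaacbaab, XX$)
  ε-move, top X: go to p, push ε → (p, abbaacbaab, X$)
  ε-move, top X: go to p, push ε → (p, abbaacbaab, $)
  read a, top $: go to r, push U$ → (r, bbaacbaab, U$)
  read b, top U: go to q, push ε → (q, baacbaab, $)
  read b, top $: go to q, push U$ → (q, aacbaab, U$)
  read a, top U: go to s, push ε → (s, acbaab, $)
  read a, top $: go to r, push $ → (r, cbaab, $)
  read c, top $: go to q, push $ → (q, baab, $)
  read b, top $: go to q, push U$ → (q, aab, U$)
  read a, top U: go to s, push ε → (s, ab, $)
  read a, top $: go to r, push $ → (r, b, $)
  read b, top $: go to t, push ε → (t, ε, ε)
All input consumed in state t with stack ε.

ε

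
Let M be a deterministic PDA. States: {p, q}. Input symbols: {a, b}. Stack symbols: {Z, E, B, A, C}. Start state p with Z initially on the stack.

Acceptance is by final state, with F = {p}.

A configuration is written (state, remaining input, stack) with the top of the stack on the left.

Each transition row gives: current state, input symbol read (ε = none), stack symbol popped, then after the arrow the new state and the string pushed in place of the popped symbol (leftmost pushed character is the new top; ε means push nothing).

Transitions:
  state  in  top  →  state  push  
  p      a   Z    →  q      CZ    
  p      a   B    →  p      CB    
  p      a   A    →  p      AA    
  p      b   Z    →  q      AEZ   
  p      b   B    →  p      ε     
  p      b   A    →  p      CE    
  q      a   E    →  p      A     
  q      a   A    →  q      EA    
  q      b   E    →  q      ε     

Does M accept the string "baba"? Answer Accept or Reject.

(p, baba, Z)
  read b, top Z: go to q, push AEZ → (q, aba, AEZ)
  read a, top A: go to q, push EA → (q, ba, EAEZ)
  read b, top E: go to q, push ε → (q, a, AEZ)
  read a, top A: go to q, push EA → (q, ε, EAEZ)
All input consumed; state q ∉ F and no further ε-move applies.

Reject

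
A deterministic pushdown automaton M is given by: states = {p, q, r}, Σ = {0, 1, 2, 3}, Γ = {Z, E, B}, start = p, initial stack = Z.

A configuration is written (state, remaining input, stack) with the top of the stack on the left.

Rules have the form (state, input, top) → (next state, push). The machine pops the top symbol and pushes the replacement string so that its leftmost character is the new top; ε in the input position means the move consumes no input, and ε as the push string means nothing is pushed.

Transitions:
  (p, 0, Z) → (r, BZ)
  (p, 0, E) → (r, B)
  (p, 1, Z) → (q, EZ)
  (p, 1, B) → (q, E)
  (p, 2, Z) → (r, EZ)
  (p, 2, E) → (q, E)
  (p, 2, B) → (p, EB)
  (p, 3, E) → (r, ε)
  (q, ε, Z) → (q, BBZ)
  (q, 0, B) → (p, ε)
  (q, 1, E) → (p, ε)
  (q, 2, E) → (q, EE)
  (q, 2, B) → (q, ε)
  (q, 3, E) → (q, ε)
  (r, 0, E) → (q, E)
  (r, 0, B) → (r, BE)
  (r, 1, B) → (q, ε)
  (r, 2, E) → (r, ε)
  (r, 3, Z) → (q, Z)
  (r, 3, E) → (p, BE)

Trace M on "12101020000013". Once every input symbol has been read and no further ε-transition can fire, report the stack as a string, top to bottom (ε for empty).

(p, 12101020000013, Z)
  read 1, top Z: go to q, push EZ → (q, 2101020000013, EZ)
  read 2, top E: go to q, push EE → (q, 101020000013, EEZ)
  read 1, top E: go to p, push ε → (p, 01020000013, EZ)
  read 0, top E: go to r, push B → (r, 1020000013, BZ)
  read 1, top B: go to q, push ε → (q, 020000013, Z)
  ε-move, top Z: go to q, push BBZ → (q, 020000013, BBZ)
  read 0, top B: go to p, push ε → (p, 20000013, BZ)
  read 2, top B: go to p, push EB → (p, 0000013, EBZ)
  read 0, top E: go to r, push B → (r, 000013, BBZ)
  read 0, top B: go to r, push BE → (r, 00013, BEBZ)
  read 0, top B: go to r, push BE → (r, 0013, BEEBZ)
  read 0, top B: go to r, push BE → (r, 013, BEEEBZ)
  read 0, top B: go to r, push BE → (r, 13, BEEEEBZ)
  read 1, top B: go to q, push ε → (q, 3, EEEEBZ)
  read 3, top E: go to q, push ε → (q, ε, EEEBZ)
All input consumed in state q with stack EEEBZ.

EEEBZ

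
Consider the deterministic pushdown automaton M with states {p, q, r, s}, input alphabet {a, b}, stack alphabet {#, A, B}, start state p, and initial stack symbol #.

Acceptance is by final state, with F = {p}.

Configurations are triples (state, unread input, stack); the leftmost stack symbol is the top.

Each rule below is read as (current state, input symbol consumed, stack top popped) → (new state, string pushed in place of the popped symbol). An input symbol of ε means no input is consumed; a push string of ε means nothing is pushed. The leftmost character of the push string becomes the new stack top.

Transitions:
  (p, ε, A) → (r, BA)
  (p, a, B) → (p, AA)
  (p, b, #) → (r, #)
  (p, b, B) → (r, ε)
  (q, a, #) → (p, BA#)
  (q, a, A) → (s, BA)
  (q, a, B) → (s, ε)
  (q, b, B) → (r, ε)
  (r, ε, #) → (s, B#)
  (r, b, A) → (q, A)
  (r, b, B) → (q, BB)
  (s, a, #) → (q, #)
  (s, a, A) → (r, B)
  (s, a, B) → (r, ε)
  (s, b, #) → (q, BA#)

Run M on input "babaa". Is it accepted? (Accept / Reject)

(p, babaa, #)
  read b, top #: go to r, push # → (r, abaa, #)
  ε-move, top #: go to s, push B# → (s, abaa, B#)
  read a, top B: go to r, push ε → (r, baa, #)
  ε-move, top #: go to s, push B# → (s, baa, B#)
No transition applies at (s, baa, B#); input not fully consumed.

Reject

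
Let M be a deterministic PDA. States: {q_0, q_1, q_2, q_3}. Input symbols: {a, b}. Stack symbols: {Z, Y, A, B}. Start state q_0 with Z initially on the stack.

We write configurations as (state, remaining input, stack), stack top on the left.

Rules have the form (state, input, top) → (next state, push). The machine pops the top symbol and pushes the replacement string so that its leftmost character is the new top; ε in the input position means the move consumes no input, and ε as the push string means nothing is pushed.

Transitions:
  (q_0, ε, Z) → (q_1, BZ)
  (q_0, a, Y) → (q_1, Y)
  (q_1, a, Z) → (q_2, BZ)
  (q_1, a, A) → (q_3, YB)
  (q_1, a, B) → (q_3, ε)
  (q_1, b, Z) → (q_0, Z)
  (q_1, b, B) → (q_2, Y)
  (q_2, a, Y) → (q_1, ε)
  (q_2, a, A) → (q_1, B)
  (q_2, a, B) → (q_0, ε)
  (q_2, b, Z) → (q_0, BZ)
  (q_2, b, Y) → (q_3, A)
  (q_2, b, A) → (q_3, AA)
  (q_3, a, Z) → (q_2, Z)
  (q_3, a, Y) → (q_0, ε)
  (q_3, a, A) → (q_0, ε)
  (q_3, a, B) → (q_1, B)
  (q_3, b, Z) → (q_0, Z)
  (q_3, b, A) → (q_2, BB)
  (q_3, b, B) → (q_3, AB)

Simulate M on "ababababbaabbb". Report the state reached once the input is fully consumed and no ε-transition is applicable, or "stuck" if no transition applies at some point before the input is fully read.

stuck

(q_0, ababababbaabbb, Z)
  ε-move, top Z: go to q_1, push BZ → (q_1, ababababbaabbb, BZ)
  read a, top B: go to q_3, push ε → (q_3, babababbaabbb, Z)
  read b, top Z: go to q_0, push Z → (q_0, abababbaabbb, Z)
  ε-move, top Z: go to q_1, push BZ → (q_1, abababbaabbb, BZ)
  read a, top B: go to q_3, push ε → (q_3, bababbaabbb, Z)
  read b, top Z: go to q_0, push Z → (q_0, ababbaabbb, Z)
  ε-move, top Z: go to q_1, push BZ → (q_1, ababbaabbb, BZ)
  read a, top B: go to q_3, push ε → (q_3, babbaabbb, Z)
  read b, top Z: go to q_0, push Z → (q_0, abbaabbb, Z)
  ε-move, top Z: go to q_1, push BZ → (q_1, abbaabbb, BZ)
  read a, top B: go to q_3, push ε → (q_3, bbaabbb, Z)
  read b, top Z: go to q_0, push Z → (q_0, baabbb, Z)
  ε-move, top Z: go to q_1, push BZ → (q_1, baabbb, BZ)
  read b, top B: go to q_2, push Y → (q_2, aabbb, YZ)
  read a, top Y: go to q_1, push ε → (q_1, abbb, Z)
  read a, top Z: go to q_2, push BZ → (q_2, bbb, BZ)
No transition for (q_2, b, top B); M blocks with input bbb remaining.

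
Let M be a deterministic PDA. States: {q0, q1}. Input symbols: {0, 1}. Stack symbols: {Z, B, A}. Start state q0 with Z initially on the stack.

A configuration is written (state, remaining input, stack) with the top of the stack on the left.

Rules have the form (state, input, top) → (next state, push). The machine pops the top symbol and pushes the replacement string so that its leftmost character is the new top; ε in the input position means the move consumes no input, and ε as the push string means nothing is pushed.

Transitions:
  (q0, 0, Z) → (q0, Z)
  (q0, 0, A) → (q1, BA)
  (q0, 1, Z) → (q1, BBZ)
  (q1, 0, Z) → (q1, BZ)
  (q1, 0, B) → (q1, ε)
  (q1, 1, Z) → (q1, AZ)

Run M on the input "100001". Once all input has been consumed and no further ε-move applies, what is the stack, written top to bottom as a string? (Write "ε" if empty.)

(q0, 100001, Z)
  read 1, top Z: go to q1, push BBZ → (q1, 00001, BBZ)
  read 0, top B: go to q1, push ε → (q1, 0001, BZ)
  read 0, top B: go to q1, push ε → (q1, 001, Z)
  read 0, top Z: go to q1, push BZ → (q1, 01, BZ)
  read 0, top B: go to q1, push ε → (q1, 1, Z)
  read 1, top Z: go to q1, push AZ → (q1, ε, AZ)
All input consumed in state q1 with stack AZ.

AZ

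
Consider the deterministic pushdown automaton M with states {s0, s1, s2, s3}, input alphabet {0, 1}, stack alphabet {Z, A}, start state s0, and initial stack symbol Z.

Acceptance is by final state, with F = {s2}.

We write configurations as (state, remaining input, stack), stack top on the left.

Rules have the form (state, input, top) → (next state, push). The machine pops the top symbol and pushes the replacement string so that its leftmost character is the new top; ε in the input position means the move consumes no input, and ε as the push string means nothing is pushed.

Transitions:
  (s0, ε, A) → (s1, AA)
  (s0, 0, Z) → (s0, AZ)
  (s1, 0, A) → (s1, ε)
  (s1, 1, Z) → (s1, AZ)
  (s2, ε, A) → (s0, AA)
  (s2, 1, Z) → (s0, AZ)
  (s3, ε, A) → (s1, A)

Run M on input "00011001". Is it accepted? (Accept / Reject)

Reject

(s0, 00011001, Z) ⊢ (s0, 0011001, AZ) ⊢ (s1, 0011001, AAZ) ⊢ (s1, 011001, AZ) ⊢ (s1, 11001, Z) ⊢ (s1, 1001, AZ)
No transition applies at (s1, 1001, AZ); input not fully consumed.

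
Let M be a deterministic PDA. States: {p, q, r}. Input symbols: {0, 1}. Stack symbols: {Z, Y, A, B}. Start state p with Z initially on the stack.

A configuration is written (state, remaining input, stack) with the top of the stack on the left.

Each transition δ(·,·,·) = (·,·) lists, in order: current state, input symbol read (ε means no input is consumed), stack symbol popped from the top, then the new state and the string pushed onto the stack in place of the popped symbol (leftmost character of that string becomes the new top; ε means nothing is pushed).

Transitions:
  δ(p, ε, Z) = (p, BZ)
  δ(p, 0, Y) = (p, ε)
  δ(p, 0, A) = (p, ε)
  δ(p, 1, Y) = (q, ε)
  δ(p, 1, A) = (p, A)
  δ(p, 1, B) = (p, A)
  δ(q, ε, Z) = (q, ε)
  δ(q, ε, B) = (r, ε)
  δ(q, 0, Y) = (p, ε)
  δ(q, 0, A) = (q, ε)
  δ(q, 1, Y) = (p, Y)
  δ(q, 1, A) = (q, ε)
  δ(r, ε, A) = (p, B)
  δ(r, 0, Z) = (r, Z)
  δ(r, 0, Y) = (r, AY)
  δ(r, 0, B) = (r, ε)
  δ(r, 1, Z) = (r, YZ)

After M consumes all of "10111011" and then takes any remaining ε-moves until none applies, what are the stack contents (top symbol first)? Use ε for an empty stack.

AZ

(p, 10111011, Z)
  ε-move, top Z: go to p, push BZ → (p, 10111011, BZ)
  read 1, top B: go to p, push A → (p, 0111011, AZ)
  read 0, top A: go to p, push ε → (p, 111011, Z)
  ε-move, top Z: go to p, push BZ → (p, 111011, BZ)
  read 1, top B: go to p, push A → (p, 11011, AZ)
  read 1, top A: go to p, push A → (p, 1011, AZ)
  read 1, top A: go to p, push A → (p, 011, AZ)
  read 0, top A: go to p, push ε → (p, 11, Z)
  ε-move, top Z: go to p, push BZ → (p, 11, BZ)
  read 1, top B: go to p, push A → (p, 1, AZ)
  read 1, top A: go to p, push A → (p, ε, AZ)
All input consumed in state p with stack AZ.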